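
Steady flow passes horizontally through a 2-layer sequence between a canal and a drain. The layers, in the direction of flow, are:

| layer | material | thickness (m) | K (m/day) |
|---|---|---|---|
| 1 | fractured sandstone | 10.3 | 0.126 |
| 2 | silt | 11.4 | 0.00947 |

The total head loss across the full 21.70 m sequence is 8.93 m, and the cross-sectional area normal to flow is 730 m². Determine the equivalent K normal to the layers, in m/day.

0.0169

Flow is perpendicular to layering, so the layers act in series and the equivalent K is the thickness-weighted harmonic mean.
Total thickness L = 10.3 + 11.4 = 21.70 m.
Σ(b_i/K_i) = 10.3/0.126 + 11.4/0.00947 = 1286 d.
K_eq = L / Σ(b_i/K_i) = 21.70 / 1286 = 0.01688 m/day.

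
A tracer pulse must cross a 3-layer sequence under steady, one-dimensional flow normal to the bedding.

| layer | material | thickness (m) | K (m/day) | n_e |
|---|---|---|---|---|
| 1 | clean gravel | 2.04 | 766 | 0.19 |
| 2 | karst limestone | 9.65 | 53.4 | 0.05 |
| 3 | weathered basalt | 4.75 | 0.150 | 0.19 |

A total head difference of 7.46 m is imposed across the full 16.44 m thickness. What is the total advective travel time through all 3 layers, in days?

7.57

With flow normal to the layers, continuity requires the same specific discharge q through every layer.
Σ(b_i/K_i) = 2.04/766 + 9.65/53.4 + 4.75/0.150 = 31.85 d.
q = Δh / Σ(b_i/K_i) = 7.46 / 31.85 = 0.2342 m/day.
In each layer the seepage velocity is v_i = q/n_i, so the layer transit time is t_i = b_i·n_i / q:
  layer 1 (clean gravel): t_1 = 2.04 × 0.19 / 0.2342 = 1.655 d
  layer 2 (karst limestone): t_2 = 9.65 × 0.05 / 0.2342 = 2.060 d
  layer 3 (weathered basalt): t_3 = 4.75 × 0.19 / 0.2342 = 3.853 d
Total t = Σ t_i = 7.568 days.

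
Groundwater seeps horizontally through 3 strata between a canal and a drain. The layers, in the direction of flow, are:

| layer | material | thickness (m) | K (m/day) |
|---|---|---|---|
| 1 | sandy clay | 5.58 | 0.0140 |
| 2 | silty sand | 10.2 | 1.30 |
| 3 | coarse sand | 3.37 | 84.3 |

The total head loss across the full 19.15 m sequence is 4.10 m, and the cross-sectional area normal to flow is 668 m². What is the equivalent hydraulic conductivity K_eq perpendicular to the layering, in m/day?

0.0471

Flow is perpendicular to layering, so the layers act in series and the equivalent K is the thickness-weighted harmonic mean.
Total thickness L = 5.58 + 10.2 + 3.37 = 19.15 m.
Σ(b_i/K_i) = 5.58/0.0140 + 10.2/1.30 + 3.37/84.3 = 406.5 d.
K_eq = L / Σ(b_i/K_i) = 19.15 / 406.5 = 0.04711 m/day.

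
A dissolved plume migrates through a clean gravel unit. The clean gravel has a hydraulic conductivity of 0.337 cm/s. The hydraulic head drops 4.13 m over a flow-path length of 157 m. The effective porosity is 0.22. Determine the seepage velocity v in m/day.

Convert K: 0.337 cm/s × 864 = 291.2 m/day.
Hydraulic gradient i = Δh / L = 4.13 / 157 = 0.02631.
Darcy flux q = K · i = 291.2 × 0.02631 = 7.659 m/day.
Seepage velocity v = q / n_e = 7.659 / 0.22 = 34.82 m/day.

34.8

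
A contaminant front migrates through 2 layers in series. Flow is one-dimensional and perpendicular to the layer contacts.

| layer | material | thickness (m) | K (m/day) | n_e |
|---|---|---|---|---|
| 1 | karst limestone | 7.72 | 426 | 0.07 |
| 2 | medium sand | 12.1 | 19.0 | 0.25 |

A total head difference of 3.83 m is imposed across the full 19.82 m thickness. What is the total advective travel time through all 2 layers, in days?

With flow normal to the layers, continuity requires the same specific discharge q through every layer.
Σ(b_i/K_i) = 7.72/426 + 12.1/19.0 = 0.6550 d.
q = Δh / Σ(b_i/K_i) = 3.83 / 0.6550 = 5.848 m/day.
In each layer the seepage velocity is v_i = q/n_i, so the layer transit time is t_i = b_i·n_i / q:
  layer 1 (karst limestone): t_1 = 7.72 × 0.07 / 5.848 = 0.09241 d
  layer 2 (medium sand): t_2 = 12.1 × 0.25 / 5.848 = 0.5173 d
Total t = Σ t_i = 0.6097 days.

0.610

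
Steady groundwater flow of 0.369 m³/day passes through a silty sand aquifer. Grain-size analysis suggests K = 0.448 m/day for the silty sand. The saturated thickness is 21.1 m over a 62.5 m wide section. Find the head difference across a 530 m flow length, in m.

Cross-sectional area A = 62.5 × 21.1 = 1319 m².
From Q = K·A·i, i = Q / (K·A) = 0.369 / (0.4480 × 1319) = 0.0006246.
Head loss Δh = i · L = 0.0006246 × 530 = 0.3310 m.

0.331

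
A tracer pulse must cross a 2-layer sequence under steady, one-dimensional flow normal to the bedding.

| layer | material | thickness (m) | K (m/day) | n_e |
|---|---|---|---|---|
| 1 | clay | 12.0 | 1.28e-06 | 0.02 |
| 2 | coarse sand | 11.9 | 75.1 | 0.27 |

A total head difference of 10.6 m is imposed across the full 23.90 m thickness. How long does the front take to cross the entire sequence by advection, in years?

With flow normal to the layers, continuity requires the same specific discharge q through every layer.
Σ(b_i/K_i) = 12.0/1.28e-06 + 11.9/75.1 = 9.375e+06 d.
q = Δh / Σ(b_i/K_i) = 10.6 / 9.375e+06 = 1.131e-06 m/day.
In each layer the seepage velocity is v_i = q/n_i, so the layer transit time is t_i = b_i·n_i / q:
  layer 1 (clay): t_1 = 12.0 × 0.02 / 1.131e-06 = 2.123e+05 d
  layer 2 (coarse sand): t_2 = 11.9 × 0.27 / 1.131e-06 = 2.842e+06 d
Total t = Σ t_i = 3.054e+06 days = 8361 years.

8360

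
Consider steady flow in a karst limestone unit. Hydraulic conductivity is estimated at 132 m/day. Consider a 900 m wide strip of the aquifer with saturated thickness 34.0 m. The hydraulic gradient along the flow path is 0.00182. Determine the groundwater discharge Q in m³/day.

Cross-sectional area A = 900 × 34.0 = 30600 m².
Hydraulic gradient i = 0.00182.
Darcy's law: Q = K · A · i = 132.0 × 30600 × 0.001820 = 7351 m³/day.

7350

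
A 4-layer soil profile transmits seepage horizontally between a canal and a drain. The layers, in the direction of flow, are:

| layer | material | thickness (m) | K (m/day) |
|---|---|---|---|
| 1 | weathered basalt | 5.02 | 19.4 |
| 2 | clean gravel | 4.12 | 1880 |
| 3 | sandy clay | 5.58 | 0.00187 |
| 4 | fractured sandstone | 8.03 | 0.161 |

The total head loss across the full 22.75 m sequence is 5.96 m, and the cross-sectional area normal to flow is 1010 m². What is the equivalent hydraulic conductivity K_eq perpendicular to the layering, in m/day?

Flow is perpendicular to layering, so the layers act in series and the equivalent K is the thickness-weighted harmonic mean.
Total thickness L = 5.02 + 4.12 + 5.58 + 8.03 = 22.75 m.
Σ(b_i/K_i) = 5.02/19.4 + 4.12/1880 + 5.58/0.00187 + 8.03/0.161 = 3034 d.
K_eq = L / Σ(b_i/K_i) = 22.75 / 3034 = 0.007498 m/day.

0.00750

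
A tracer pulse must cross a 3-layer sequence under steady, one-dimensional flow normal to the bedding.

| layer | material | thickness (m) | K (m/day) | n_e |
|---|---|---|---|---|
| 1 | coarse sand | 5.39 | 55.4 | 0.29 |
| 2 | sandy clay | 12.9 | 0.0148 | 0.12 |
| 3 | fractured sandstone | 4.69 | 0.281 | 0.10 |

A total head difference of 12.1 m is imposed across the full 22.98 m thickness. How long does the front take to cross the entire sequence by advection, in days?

With flow normal to the layers, continuity requires the same specific discharge q through every layer.
Σ(b_i/K_i) = 5.39/55.4 + 12.9/0.0148 + 4.69/0.281 = 888.4 d.
q = Δh / Σ(b_i/K_i) = 12.1 / 888.4 = 0.01362 m/day.
In each layer the seepage velocity is v_i = q/n_i, so the layer transit time is t_i = b_i·n_i / q:
  layer 1 (coarse sand): t_1 = 5.39 × 0.29 / 0.01362 = 114.8 d
  layer 2 (sandy clay): t_2 = 12.9 × 0.12 / 0.01362 = 113.7 d
  layer 3 (fractured sandstone): t_3 = 4.69 × 0.10 / 0.01362 = 34.44 d
Total t = Σ t_i = 262.9 days.

263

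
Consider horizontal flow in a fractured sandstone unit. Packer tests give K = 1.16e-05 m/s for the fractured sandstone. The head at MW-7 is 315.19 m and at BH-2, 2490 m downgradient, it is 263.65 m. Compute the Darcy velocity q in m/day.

0.0207

Convert K: 1.16e-05 m/s × 86400 = 1.002 m/day.
Hydraulic gradient i = (315.19 − 263.65) / 2490 = 51.54 / 2490 = 0.02070.
Specific discharge q = K · i = 1.002 × 0.02070 = 0.02075 m/day.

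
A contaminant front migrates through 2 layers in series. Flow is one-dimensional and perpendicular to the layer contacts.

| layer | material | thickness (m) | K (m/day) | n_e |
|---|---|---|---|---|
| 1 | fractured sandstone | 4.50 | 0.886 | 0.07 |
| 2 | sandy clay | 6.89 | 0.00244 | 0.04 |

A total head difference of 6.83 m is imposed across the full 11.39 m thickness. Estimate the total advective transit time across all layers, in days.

With flow normal to the layers, continuity requires the same specific discharge q through every layer.
Σ(b_i/K_i) = 4.50/0.886 + 6.89/0.00244 = 2829 d.
q = Δh / Σ(b_i/K_i) = 6.83 / 2829 = 0.002414 m/day.
In each layer the seepage velocity is v_i = q/n_i, so the layer transit time is t_i = b_i·n_i / q:
  layer 1 (fractured sandstone): t_1 = 4.50 × 0.07 / 0.002414 = 130.5 d
  layer 2 (sandy clay): t_2 = 6.89 × 0.04 / 0.002414 = 114.1 d
Total t = Σ t_i = 244.6 days.

245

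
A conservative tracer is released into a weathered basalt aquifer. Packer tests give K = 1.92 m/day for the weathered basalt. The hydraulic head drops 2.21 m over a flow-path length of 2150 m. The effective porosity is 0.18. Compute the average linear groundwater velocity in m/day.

Hydraulic gradient i = Δh / L = 2.21 / 2150 = 0.001028.
Darcy flux q = K · i = 1.920 × 0.001028 = 0.001974 m/day.
Seepage velocity v = q / n_e = 0.001974 / 0.18 = 0.01096 m/day.

0.0110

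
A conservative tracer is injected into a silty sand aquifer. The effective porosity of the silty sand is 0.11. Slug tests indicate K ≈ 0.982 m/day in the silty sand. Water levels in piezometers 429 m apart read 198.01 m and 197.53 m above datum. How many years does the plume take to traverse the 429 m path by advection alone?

Hydraulic gradient i = (198.01 − 197.53) / 429 = 0.48 / 429 = 0.001119.
Darcy flux q = K · i = 0.9820 × 0.001119 = 0.001099 m/day.
Seepage velocity v = q / n_e = 0.001099 / 0.11 = 0.009989 m/day.
Travel time t = L / v = 429 / 0.009989 = 42949 days = 117.6 years.

118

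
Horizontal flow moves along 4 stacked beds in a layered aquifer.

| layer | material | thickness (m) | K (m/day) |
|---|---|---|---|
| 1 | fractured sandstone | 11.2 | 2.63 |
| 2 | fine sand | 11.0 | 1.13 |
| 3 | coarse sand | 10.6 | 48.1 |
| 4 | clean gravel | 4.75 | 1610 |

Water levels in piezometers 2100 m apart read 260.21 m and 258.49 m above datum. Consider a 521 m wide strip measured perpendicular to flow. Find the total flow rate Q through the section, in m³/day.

3500

Flow is parallel to layering, so each bed carries its own Darcy discharge and the transmissivities add.
Σ(K_i·b_i) = 2.63×11.2 + 1.13×11.0 + 48.1×10.6 + 1610×4.75 = 8199 m²/day.
Hydraulic gradient i = (260.21 − 258.49) / 2100 = 1.72 / 2100 = 0.0008190.
Q = Σ(K_i·b_i) · W · i = 8199 × 521 × 0.0008190 = 3499 m³/day.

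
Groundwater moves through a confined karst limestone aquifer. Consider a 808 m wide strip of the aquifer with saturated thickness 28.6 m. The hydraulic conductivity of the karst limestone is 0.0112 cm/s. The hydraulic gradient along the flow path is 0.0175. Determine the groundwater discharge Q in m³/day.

Convert K: 0.0112 cm/s × 864 = 9.677 m/day.
Cross-sectional area A = 808 × 28.6 = 23109 m².
Hydraulic gradient i = 0.0175.
Darcy's law: Q = K · A · i = 9.677 × 23109 × 0.01750 = 3913 m³/day.

3910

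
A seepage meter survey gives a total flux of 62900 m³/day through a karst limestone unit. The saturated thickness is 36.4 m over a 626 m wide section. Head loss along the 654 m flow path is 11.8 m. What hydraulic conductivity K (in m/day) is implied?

153

Cross-sectional area A = 626 × 36.4 = 22786 m².
Hydraulic gradient i = Δh / L = 11.8 / 654 = 0.01804.
From Q = K·A·i, K = Q / (A·i) = 62900 / (22786 × 0.01804) = 153.0 m/day.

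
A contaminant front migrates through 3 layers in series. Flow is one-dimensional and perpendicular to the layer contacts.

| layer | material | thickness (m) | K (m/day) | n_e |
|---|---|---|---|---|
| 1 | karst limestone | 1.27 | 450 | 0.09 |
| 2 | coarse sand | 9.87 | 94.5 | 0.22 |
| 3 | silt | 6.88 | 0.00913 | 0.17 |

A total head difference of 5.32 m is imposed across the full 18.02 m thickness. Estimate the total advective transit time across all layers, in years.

With flow normal to the layers, continuity requires the same specific discharge q through every layer.
Σ(b_i/K_i) = 1.27/450 + 9.87/94.5 + 6.88/0.00913 = 753.7 d.
q = Δh / Σ(b_i/K_i) = 5.32 / 753.7 = 0.007059 m/day.
In each layer the seepage velocity is v_i = q/n_i, so the layer transit time is t_i = b_i·n_i / q:
  layer 1 (karst limestone): t_1 = 1.27 × 0.09 / 0.007059 = 16.19 d
  layer 2 (coarse sand): t_2 = 9.87 × 0.22 / 0.007059 = 307.6 d
  layer 3 (silt): t_3 = 6.88 × 0.17 / 0.007059 = 165.7 d
Total t = Σ t_i = 489.5 days = 1.340 years.

1.34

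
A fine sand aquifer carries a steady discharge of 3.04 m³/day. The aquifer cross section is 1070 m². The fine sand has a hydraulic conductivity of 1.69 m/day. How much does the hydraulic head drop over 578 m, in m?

0.972

From Q = K·A·i, i = Q / (K·A) = 3.04 / (1.690 × 1070) = 0.001681.
Head loss Δh = i · L = 0.001681 × 578 = 0.9717 m.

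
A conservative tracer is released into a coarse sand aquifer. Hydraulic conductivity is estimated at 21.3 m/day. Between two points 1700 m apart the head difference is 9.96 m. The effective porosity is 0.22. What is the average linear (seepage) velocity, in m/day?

Hydraulic gradient i = Δh / L = 9.96 / 1700 = 0.005859.
Darcy flux q = K · i = 21.30 × 0.005859 = 0.1248 m/day.
Seepage velocity v = q / n_e = 0.1248 / 0.22 = 0.5672 m/day.

0.567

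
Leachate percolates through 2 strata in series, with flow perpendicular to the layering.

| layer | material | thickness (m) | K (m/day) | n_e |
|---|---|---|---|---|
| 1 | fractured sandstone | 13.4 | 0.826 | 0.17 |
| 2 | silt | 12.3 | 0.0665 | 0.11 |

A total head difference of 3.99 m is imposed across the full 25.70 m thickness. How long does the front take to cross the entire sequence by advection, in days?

183

With flow normal to the layers, continuity requires the same specific discharge q through every layer.
Σ(b_i/K_i) = 13.4/0.826 + 12.3/0.0665 = 201.2 d.
q = Δh / Σ(b_i/K_i) = 3.99 / 201.2 = 0.01983 m/day.
In each layer the seepage velocity is v_i = q/n_i, so the layer transit time is t_i = b_i·n_i / q:
  layer 1 (fractured sandstone): t_1 = 13.4 × 0.17 / 0.01983 = 114.9 d
  layer 2 (silt): t_2 = 12.3 × 0.11 / 0.01983 = 68.22 d
Total t = Σ t_i = 183.1 days.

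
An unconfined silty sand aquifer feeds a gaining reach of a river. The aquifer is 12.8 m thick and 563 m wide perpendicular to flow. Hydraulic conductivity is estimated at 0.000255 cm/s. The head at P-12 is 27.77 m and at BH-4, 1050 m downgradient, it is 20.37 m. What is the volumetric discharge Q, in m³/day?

Convert K: 0.000255 cm/s × 864 = 0.2203 m/day.
Cross-sectional area A = 563 × 12.8 = 7206 m².
Hydraulic gradient i = (27.77 − 20.37) / 1050 = 7.4 / 1050 = 0.007048.
Darcy's law: Q = K · A · i = 0.2203 × 7206 × 0.007048 = 11.19 m³/day.

11.2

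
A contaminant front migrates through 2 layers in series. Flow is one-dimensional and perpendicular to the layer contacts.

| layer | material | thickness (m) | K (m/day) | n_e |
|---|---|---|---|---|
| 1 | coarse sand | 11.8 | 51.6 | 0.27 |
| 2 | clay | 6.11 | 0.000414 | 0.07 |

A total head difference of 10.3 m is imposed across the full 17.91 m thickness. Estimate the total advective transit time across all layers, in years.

With flow normal to the layers, continuity requires the same specific discharge q through every layer.
Σ(b_i/K_i) = 11.8/51.6 + 6.11/0.000414 = 14759 d.
q = Δh / Σ(b_i/K_i) = 10.3 / 14759 = 0.0006979 m/day.
In each layer the seepage velocity is v_i = q/n_i, so the layer transit time is t_i = b_i·n_i / q:
  layer 1 (coarse sand): t_1 = 11.8 × 0.27 / 0.0006979 = 4565 d
  layer 2 (clay): t_2 = 6.11 × 0.07 / 0.0006979 = 612.8 d
Total t = Σ t_i = 5178 days = 14.18 years.

14.2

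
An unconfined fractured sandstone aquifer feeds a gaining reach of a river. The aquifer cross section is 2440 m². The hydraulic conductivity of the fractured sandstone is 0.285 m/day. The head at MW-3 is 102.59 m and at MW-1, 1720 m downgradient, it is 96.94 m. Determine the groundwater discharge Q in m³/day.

2.28

Hydraulic gradient i = (102.59 − 96.94) / 1720 = 5.65 / 1720 = 0.003285.
Darcy's law: Q = K · A · i = 0.2850 × 2440 × 0.003285 = 2.284 m³/day.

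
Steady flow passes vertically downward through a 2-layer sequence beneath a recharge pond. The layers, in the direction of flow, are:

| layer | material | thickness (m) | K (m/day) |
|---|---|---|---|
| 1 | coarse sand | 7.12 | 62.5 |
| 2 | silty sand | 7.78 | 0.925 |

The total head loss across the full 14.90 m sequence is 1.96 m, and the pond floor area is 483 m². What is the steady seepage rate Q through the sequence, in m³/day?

111

Flow is perpendicular to layering, so the layers act in series and the equivalent K is the thickness-weighted harmonic mean.
Total thickness L = 7.12 + 7.78 = 14.90 m.
Σ(b_i/K_i) = 7.12/62.5 + 7.78/0.925 = 8.525 d.
K_eq = L / Σ(b_i/K_i) = 14.90 / 8.525 = 1.748 m/day.
Q = K_eq · A · (Δh/L) = 1.748 × 483 × (1.96/14.90) = 111.1 m³/day.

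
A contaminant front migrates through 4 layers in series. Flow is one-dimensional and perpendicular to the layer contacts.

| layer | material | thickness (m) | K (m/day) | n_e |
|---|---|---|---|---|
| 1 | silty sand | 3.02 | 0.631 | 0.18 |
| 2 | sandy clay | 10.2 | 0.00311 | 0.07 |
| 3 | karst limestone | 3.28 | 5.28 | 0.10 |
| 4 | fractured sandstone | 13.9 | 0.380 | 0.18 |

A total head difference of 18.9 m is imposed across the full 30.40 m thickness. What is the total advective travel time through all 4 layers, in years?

1.97

With flow normal to the layers, continuity requires the same specific discharge q through every layer.
Σ(b_i/K_i) = 3.02/0.631 + 10.2/0.00311 + 3.28/5.28 + 13.9/0.380 = 3322 d.
q = Δh / Σ(b_i/K_i) = 18.9 / 3322 = 0.005690 m/day.
In each layer the seepage velocity is v_i = q/n_i, so the layer transit time is t_i = b_i·n_i / q:
  layer 1 (silty sand): t_1 = 3.02 × 0.18 / 0.005690 = 95.54 d
  layer 2 (sandy clay): t_2 = 10.2 × 0.07 / 0.005690 = 125.5 d
  layer 3 (karst limestone): t_3 = 3.28 × 0.10 / 0.005690 = 57.65 d
  layer 4 (fractured sandstone): t_4 = 13.9 × 0.18 / 0.005690 = 439.7 d
Total t = Σ t_i = 718.4 days = 1.967 years.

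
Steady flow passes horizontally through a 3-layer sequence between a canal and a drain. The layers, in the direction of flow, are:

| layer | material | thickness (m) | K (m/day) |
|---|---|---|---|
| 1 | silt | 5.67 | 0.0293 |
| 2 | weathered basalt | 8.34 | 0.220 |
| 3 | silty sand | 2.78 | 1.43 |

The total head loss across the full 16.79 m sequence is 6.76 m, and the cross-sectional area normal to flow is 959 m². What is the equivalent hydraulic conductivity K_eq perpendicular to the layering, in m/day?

0.0719

Flow is perpendicular to layering, so the layers act in series and the equivalent K is the thickness-weighted harmonic mean.
Total thickness L = 5.67 + 8.34 + 2.78 = 16.79 m.
Σ(b_i/K_i) = 5.67/0.0293 + 8.34/0.220 + 2.78/1.43 = 233.4 d.
K_eq = L / Σ(b_i/K_i) = 16.79 / 233.4 = 0.07195 m/day.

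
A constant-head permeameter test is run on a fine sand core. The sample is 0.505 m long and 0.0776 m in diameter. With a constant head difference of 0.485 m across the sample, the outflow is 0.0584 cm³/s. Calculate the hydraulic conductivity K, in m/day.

Cross-sectional area A = π·(d/2)² = π × (0.0776/2)² = 0.004729 m².
Convert discharge: 0.0584 cm³/s = 5.840e-08 m³/s.
Darcy's law rearranged: K = Q·L / (A·Δh) = 5.840e-08 × 0.505 / (0.004729 × 0.485) = 1.286e-05 m/s = 1.111 m/day.

1.11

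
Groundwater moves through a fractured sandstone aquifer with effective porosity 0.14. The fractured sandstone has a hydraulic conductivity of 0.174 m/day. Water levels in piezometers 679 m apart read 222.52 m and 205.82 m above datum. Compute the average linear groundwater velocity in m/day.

Hydraulic gradient i = (222.52 − 205.82) / 679 = 16.7 / 679 = 0.02459.
Darcy flux q = K · i = 0.1740 × 0.02459 = 0.004280 m/day.
Seepage velocity v = q / n_e = 0.004280 / 0.14 = 0.03057 m/day.

0.0306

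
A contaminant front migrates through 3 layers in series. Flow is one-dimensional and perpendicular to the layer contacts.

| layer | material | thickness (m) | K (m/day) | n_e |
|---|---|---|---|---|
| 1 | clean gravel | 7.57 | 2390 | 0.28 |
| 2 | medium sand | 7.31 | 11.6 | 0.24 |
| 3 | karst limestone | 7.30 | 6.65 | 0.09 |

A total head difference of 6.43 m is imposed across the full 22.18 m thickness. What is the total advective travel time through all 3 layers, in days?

With flow normal to the layers, continuity requires the same specific discharge q through every layer.
Σ(b_i/K_i) = 7.57/2390 + 7.31/11.6 + 7.30/6.65 = 1.731 d.
q = Δh / Σ(b_i/K_i) = 6.43 / 1.731 = 3.714 m/day.
In each layer the seepage velocity is v_i = q/n_i, so the layer transit time is t_i = b_i·n_i / q:
  layer 1 (clean gravel): t_1 = 7.57 × 0.28 / 3.714 = 0.5706 d
  layer 2 (medium sand): t_2 = 7.31 × 0.24 / 3.714 = 0.4723 d
  layer 3 (karst limestone): t_3 = 7.30 × 0.09 / 3.714 = 0.1769 d
Total t = Σ t_i = 1.220 days.

1.22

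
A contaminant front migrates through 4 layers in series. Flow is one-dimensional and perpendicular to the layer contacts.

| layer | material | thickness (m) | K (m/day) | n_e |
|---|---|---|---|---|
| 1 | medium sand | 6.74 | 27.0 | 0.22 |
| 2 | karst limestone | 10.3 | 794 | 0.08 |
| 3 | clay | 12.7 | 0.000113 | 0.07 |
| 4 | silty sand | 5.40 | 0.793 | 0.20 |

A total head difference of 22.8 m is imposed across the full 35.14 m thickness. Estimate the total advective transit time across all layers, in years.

57.7

With flow normal to the layers, continuity requires the same specific discharge q through every layer.
Σ(b_i/K_i) = 6.74/27.0 + 10.3/794 + 12.7/0.000113 + 5.40/0.793 = 1.124e+05 d.
q = Δh / Σ(b_i/K_i) = 22.8 / 1.124e+05 = 0.0002029 m/day.
In each layer the seepage velocity is v_i = q/n_i, so the layer transit time is t_i = b_i·n_i / q:
  layer 1 (medium sand): t_1 = 6.74 × 0.22 / 0.0002029 = 7310 d
  layer 2 (karst limestone): t_2 = 10.3 × 0.08 / 0.0002029 = 4062 d
  layer 3 (clay): t_3 = 12.7 × 0.07 / 0.0002029 = 4382 d
  layer 4 (silty sand): t_4 = 5.40 × 0.20 / 0.0002029 = 5324 d
Total t = Σ t_i = 21078 days = 57.71 years.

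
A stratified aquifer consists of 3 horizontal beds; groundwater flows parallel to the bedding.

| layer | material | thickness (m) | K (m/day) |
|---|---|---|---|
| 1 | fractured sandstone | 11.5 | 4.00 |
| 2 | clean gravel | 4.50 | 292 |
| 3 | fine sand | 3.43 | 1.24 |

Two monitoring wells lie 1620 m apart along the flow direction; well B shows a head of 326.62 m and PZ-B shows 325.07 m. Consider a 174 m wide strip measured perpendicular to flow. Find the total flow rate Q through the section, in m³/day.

Flow is parallel to layering, so each bed carries its own Darcy discharge and the transmissivities add.
Σ(K_i·b_i) = 4.00×11.5 + 292×4.50 + 1.24×3.43 = 1364 m²/day.
Hydraulic gradient i = (326.62 − 325.07) / 1620 = 1.55 / 1620 = 0.0009568.
Q = Σ(K_i·b_i) · W · i = 1364 × 174 × 0.0009568 = 227.1 m³/day.

227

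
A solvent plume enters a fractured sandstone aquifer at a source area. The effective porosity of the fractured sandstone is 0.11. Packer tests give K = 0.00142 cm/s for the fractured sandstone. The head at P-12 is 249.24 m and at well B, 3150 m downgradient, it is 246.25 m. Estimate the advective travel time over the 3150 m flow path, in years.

815

Convert K: 0.00142 cm/s × 864 = 1.227 m/day.
Hydraulic gradient i = (249.24 − 246.25) / 3150 = 2.99 / 3150 = 0.0009492.
Darcy flux q = K · i = 1.227 × 0.0009492 = 0.001165 m/day.
Seepage velocity v = q / n_e = 0.001165 / 0.11 = 0.01059 m/day.
Travel time t = L / v = 3150 / 0.01059 = 2.975e+05 days = 814.6 years.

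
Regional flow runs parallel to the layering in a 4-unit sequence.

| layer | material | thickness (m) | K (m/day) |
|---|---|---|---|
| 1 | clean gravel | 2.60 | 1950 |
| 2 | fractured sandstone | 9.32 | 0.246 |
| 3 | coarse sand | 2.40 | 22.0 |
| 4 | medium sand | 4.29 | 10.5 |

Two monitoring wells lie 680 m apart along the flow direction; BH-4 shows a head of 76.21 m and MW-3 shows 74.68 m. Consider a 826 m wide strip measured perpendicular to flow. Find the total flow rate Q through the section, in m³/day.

Flow is parallel to layering, so each bed carries its own Darcy discharge and the transmissivities add.
Σ(K_i·b_i) = 1950×2.60 + 0.246×9.32 + 22.0×2.40 + 10.5×4.29 = 5170 m²/day.
Hydraulic gradient i = (76.21 − 74.68) / 680 = 1.53 / 680 = 0.002250.
Q = Σ(K_i·b_i) · W · i = 5170 × 826 × 0.002250 = 9609 m³/day.

9610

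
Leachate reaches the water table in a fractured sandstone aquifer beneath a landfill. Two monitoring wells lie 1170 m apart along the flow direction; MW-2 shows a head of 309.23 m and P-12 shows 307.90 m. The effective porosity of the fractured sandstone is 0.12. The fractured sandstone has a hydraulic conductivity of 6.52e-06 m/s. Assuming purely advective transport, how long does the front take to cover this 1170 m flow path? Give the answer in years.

Convert K: 6.52e-06 m/s × 86400 = 0.5633 m/day.
Hydraulic gradient i = (309.23 − 307.90) / 1170 = 1.33 / 1170 = 0.001137.
Darcy flux q = K · i = 0.5633 × 0.001137 = 0.0006404 m/day.
Seepage velocity v = q / n_e = 0.0006404 / 0.12 = 0.005336 m/day.
Travel time t = L / v = 1170 / 0.005336 = 2.193e+05 days = 600.3 years.

600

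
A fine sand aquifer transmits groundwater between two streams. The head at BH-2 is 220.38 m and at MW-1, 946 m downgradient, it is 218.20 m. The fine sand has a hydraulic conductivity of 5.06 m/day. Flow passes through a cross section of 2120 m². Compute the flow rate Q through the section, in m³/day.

Hydraulic gradient i = (220.38 − 218.20) / 946 = 2.18 / 946 = 0.002304.
Darcy's law: Q = K · A · i = 5.060 × 2120 × 0.002304 = 24.72 m³/day.

24.7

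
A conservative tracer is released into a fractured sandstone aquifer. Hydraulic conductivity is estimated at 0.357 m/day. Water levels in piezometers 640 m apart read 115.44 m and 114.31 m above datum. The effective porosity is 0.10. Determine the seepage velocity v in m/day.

Hydraulic gradient i = (115.44 − 114.31) / 640 = 1.13 / 640 = 0.001766.
Darcy flux q = K · i = 0.3570 × 0.001766 = 0.0006303 m/day.
Seepage velocity v = q / n_e = 0.0006303 / 0.10 = 0.006303 m/day.

0.00630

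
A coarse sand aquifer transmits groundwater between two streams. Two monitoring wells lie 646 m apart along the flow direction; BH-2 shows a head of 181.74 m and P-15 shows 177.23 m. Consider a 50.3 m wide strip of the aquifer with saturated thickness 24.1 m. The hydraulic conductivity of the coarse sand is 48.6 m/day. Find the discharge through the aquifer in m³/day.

Cross-sectional area A = 50.3 × 24.1 = 1212 m².
Hydraulic gradient i = (181.74 − 177.23) / 646 = 4.51 / 646 = 0.006981.
Darcy's law: Q = K · A · i = 48.60 × 1212 × 0.006981 = 411.3 m³/day.

411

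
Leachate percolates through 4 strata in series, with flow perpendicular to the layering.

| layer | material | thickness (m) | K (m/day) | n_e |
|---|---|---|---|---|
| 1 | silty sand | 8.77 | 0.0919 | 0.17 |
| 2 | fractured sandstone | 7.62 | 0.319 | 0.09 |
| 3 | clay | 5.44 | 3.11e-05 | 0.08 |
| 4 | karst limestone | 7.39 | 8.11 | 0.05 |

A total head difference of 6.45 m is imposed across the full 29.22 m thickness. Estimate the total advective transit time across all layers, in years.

222

With flow normal to the layers, continuity requires the same specific discharge q through every layer.
Σ(b_i/K_i) = 8.77/0.0919 + 7.62/0.319 + 5.44/3.11e-05 + 7.39/8.11 = 1.750e+05 d.
q = Δh / Σ(b_i/K_i) = 6.45 / 1.750e+05 = 3.685e-05 m/day.
In each layer the seepage velocity is v_i = q/n_i, so the layer transit time is t_i = b_i·n_i / q:
  layer 1 (silty sand): t_1 = 8.77 × 0.17 / 3.685e-05 = 40460 d
  layer 2 (fractured sandstone): t_2 = 7.62 × 0.09 / 3.685e-05 = 18611 d
  layer 3 (clay): t_3 = 5.44 × 0.08 / 3.685e-05 = 11810 d
  layer 4 (karst limestone): t_4 = 7.39 × 0.05 / 3.685e-05 = 10027 d
Total t = Σ t_i = 80909 days = 221.5 years.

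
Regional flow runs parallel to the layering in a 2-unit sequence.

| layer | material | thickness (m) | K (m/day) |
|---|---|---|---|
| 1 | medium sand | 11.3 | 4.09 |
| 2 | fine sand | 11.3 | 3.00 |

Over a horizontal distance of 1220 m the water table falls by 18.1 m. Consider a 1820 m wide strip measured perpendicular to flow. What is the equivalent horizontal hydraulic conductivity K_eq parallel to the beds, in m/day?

Flow is parallel to layering, so each bed carries its own Darcy discharge and the transmissivities add.
Σ(K_i·b_i) = 4.09×11.3 + 3.00×11.3 = 80.12 m²/day.
Total thickness b = 22.60 m, so K_eq = Σ(K_i·b_i)/b = 3.545 m/day.

3.54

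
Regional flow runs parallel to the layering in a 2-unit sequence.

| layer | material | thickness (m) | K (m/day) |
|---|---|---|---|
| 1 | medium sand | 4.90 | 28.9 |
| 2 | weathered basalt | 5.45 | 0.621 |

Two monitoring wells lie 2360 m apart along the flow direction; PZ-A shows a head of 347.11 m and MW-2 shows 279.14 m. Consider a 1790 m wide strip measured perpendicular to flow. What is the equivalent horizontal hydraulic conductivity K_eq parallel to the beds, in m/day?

14.0

Flow is parallel to layering, so each bed carries its own Darcy discharge and the transmissivities add.
Σ(K_i·b_i) = 28.9×4.90 + 0.621×5.45 = 145.0 m²/day.
Total thickness b = 10.35 m, so K_eq = Σ(K_i·b_i)/b = 14.01 m/day.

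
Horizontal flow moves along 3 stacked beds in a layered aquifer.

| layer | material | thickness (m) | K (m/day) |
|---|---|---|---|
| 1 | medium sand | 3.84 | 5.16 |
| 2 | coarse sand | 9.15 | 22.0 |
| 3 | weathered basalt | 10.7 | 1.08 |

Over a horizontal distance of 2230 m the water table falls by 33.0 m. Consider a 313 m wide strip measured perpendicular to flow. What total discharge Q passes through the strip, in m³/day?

Flow is parallel to layering, so each bed carries its own Darcy discharge and the transmissivities add.
Σ(K_i·b_i) = 5.16×3.84 + 22.0×9.15 + 1.08×10.7 = 232.7 m²/day.
Hydraulic gradient i = Δh / L = 33.0 / 2230 = 0.01480.
Q = Σ(K_i·b_i) · W · i = 232.7 × 313 × 0.01480 = 1078 m³/day.

1080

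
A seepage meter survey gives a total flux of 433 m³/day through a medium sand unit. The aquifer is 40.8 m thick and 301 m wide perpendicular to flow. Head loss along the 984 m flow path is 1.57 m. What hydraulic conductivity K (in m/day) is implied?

Cross-sectional area A = 301 × 40.8 = 12281 m².
Hydraulic gradient i = Δh / L = 1.57 / 984 = 0.001596.
From Q = K·A·i, K = Q / (A·i) = 433 / (12281 × 0.001596) = 22.10 m/day.

22.1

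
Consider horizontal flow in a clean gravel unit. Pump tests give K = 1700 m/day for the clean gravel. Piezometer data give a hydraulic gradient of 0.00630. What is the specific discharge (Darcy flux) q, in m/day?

Hydraulic gradient i = 0.00630.
Specific discharge q = K · i = 1700 × 0.006300 = 10.71 m/day.

10.7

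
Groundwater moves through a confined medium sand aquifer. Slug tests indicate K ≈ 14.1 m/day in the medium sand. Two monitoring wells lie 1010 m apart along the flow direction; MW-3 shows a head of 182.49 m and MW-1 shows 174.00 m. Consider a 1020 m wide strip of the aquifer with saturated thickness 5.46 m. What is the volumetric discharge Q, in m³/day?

Cross-sectional area A = 1020 × 5.46 = 5569 m².
Hydraulic gradient i = (182.49 − 174.00) / 1010 = 8.49 / 1010 = 0.008406.
Darcy's law: Q = K · A · i = 14.10 × 5569 × 0.008406 = 660.1 m³/day.

660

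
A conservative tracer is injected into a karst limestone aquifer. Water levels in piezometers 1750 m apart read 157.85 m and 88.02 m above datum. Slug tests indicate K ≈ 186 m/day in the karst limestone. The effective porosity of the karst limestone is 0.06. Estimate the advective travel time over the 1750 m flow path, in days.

14.1

Hydraulic gradient i = (157.85 − 88.02) / 1750 = 69.83 / 1750 = 0.03990.
Darcy flux q = K · i = 186.0 × 0.03990 = 7.422 m/day.
Seepage velocity v = q / n_e = 7.422 / 0.06 = 123.7 m/day.
Travel time t = L / v = 1750 / 123.7 = 14.15 days.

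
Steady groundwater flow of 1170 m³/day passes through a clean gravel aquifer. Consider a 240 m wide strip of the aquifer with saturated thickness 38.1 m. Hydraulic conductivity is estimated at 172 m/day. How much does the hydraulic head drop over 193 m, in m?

Cross-sectional area A = 240 × 38.1 = 9144 m².
From Q = K·A·i, i = Q / (K·A) = 1170 / (172.0 × 9144) = 0.0007439.
Head loss Δh = i · L = 0.0007439 × 193 = 0.1436 m.

0.144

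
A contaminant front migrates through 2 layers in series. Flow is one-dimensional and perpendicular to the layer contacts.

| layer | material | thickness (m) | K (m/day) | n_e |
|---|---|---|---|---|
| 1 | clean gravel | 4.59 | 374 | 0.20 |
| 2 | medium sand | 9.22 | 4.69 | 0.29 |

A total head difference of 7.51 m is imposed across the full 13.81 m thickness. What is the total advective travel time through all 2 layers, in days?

0.946

With flow normal to the layers, continuity requires the same specific discharge q through every layer.
Σ(b_i/K_i) = 4.59/374 + 9.22/4.69 = 1.978 d.
q = Δh / Σ(b_i/K_i) = 7.51 / 1.978 = 3.796 m/day.
In each layer the seepage velocity is v_i = q/n_i, so the layer transit time is t_i = b_i·n_i / q:
  layer 1 (clean gravel): t_1 = 4.59 × 0.20 / 3.796 = 0.2418 d
  layer 2 (medium sand): t_2 = 9.22 × 0.29 / 3.796 = 0.7043 d
Total t = Σ t_i = 0.9461 days.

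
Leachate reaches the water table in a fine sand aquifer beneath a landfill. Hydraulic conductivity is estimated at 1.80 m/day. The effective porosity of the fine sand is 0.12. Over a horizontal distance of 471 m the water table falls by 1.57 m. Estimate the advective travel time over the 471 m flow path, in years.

Hydraulic gradient i = Δh / L = 1.57 / 471 = 0.003333.
Darcy flux q = K · i = 1.800 × 0.003333 = 0.006000 m/day.
Seepage velocity v = q / n_e = 0.006000 / 0.12 = 0.05000 m/day.
Travel time t = L / v = 471 / 0.05000 = 9420 days = 25.79 years.

25.8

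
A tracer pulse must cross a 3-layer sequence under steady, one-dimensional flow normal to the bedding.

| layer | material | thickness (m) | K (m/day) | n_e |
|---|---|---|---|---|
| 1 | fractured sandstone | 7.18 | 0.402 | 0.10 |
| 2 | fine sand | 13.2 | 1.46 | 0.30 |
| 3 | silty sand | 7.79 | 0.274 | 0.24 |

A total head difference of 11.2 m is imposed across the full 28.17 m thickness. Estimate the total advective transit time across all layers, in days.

With flow normal to the layers, continuity requires the same specific discharge q through every layer.
Σ(b_i/K_i) = 7.18/0.402 + 13.2/1.46 + 7.79/0.274 = 55.33 d.
q = Δh / Σ(b_i/K_i) = 11.2 / 55.33 = 0.2024 m/day.
In each layer the seepage velocity is v_i = q/n_i, so the layer transit time is t_i = b_i·n_i / q:
  layer 1 (fractured sandstone): t_1 = 7.18 × 0.10 / 0.2024 = 3.547 d
  layer 2 (fine sand): t_2 = 13.2 × 0.30 / 0.2024 = 19.56 d
  layer 3 (silty sand): t_3 = 7.79 × 0.24 / 0.2024 = 9.237 d
Total t = Σ t_i = 32.35 days.

32.3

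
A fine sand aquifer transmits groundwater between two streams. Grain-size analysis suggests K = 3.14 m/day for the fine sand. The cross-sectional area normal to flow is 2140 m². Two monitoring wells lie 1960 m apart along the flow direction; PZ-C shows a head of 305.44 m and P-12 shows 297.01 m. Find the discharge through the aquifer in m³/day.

Hydraulic gradient i = (305.44 − 297.01) / 1960 = 8.43 / 1960 = 0.004301.
Darcy's law: Q = K · A · i = 3.140 × 2140 × 0.004301 = 28.90 m³/day.

28.9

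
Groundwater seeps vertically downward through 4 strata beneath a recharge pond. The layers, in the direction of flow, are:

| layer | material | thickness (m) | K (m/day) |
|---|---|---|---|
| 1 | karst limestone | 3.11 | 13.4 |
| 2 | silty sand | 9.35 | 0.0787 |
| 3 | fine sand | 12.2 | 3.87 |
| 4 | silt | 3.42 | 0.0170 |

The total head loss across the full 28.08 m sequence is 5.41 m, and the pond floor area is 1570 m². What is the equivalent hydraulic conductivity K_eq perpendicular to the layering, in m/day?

Flow is perpendicular to layering, so the layers act in series and the equivalent K is the thickness-weighted harmonic mean.
Total thickness L = 3.11 + 9.35 + 12.2 + 3.42 = 28.08 m.
Σ(b_i/K_i) = 3.11/13.4 + 9.35/0.0787 + 12.2/3.87 + 3.42/0.0170 = 323.4 d.
K_eq = L / Σ(b_i/K_i) = 28.08 / 323.4 = 0.08684 m/day.

0.0868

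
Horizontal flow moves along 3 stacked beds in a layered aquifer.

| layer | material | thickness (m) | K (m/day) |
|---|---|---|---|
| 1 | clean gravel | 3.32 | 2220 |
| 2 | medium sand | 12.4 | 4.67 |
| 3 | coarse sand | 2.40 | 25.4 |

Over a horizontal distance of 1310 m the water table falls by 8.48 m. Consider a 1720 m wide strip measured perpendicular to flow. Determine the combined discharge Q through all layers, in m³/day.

83400

Flow is parallel to layering, so each bed carries its own Darcy discharge and the transmissivities add.
Σ(K_i·b_i) = 2220×3.32 + 4.67×12.4 + 25.4×2.40 = 7489 m²/day.
Hydraulic gradient i = Δh / L = 8.48 / 1310 = 0.006473.
Q = Σ(K_i·b_i) · W · i = 7489 × 1720 × 0.006473 = 83386 m³/day.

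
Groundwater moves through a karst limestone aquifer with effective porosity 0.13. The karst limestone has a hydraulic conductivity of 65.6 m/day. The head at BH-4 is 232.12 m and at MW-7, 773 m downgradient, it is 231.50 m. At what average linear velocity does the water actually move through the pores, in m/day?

Hydraulic gradient i = (232.12 − 231.50) / 773 = 0.62 / 773 = 0.0008021.
Darcy flux q = K · i = 65.60 × 0.0008021 = 0.05262 m/day.
Seepage velocity v = q / n_e = 0.05262 / 0.13 = 0.4047 m/day.

0.405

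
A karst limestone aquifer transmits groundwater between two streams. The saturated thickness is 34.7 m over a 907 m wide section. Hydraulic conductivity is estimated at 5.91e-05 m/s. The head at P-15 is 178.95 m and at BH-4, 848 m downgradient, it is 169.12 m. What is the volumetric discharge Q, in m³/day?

1860

Convert K: 5.91e-05 m/s × 86400 = 5.106 m/day.
Cross-sectional area A = 907 × 34.7 = 31473 m².
Hydraulic gradient i = (178.95 − 169.12) / 848 = 9.83 / 848 = 0.01159.
Darcy's law: Q = K · A · i = 5.106 × 31473 × 0.01159 = 1863 m³/day.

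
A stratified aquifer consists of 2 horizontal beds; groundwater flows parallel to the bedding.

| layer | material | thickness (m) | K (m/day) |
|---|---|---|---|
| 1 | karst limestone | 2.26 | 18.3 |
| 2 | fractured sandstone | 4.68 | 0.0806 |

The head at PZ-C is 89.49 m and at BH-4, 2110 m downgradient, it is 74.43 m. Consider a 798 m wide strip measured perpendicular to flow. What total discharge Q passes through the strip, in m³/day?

Flow is parallel to layering, so each bed carries its own Darcy discharge and the transmissivities add.
Σ(K_i·b_i) = 18.3×2.26 + 0.0806×4.68 = 41.74 m²/day.
Hydraulic gradient i = (89.49 − 74.43) / 2110 = 15.06 / 2110 = 0.007137.
Q = Σ(K_i·b_i) · W · i = 41.74 × 798 × 0.007137 = 237.7 m³/day.

238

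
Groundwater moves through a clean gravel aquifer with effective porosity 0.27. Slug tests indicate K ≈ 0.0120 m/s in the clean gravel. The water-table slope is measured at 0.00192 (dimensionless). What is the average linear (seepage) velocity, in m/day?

7.37

Convert K: 0.0120 m/s × 86400 = 1037 m/day.
Hydraulic gradient i = 0.00192.
Darcy flux q = K · i = 1037 × 0.001920 = 1.991 m/day.
Seepage velocity v = q / n_e = 1.991 / 0.27 = 7.373 m/day.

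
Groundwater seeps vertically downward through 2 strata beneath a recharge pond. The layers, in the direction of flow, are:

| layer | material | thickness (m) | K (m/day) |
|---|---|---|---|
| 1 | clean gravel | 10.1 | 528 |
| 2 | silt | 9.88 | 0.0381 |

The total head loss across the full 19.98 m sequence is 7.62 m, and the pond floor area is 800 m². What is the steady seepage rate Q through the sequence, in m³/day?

Flow is perpendicular to layering, so the layers act in series and the equivalent K is the thickness-weighted harmonic mean.
Total thickness L = 10.1 + 9.88 = 19.98 m.
Σ(b_i/K_i) = 10.1/528 + 9.88/0.0381 = 259.3 d.
K_eq = L / Σ(b_i/K_i) = 19.98 / 259.3 = 0.07704 m/day.
Q = K_eq · A · (Δh/L) = 0.07704 × 800 × (7.62/19.98) = 23.51 m³/day.

23.5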